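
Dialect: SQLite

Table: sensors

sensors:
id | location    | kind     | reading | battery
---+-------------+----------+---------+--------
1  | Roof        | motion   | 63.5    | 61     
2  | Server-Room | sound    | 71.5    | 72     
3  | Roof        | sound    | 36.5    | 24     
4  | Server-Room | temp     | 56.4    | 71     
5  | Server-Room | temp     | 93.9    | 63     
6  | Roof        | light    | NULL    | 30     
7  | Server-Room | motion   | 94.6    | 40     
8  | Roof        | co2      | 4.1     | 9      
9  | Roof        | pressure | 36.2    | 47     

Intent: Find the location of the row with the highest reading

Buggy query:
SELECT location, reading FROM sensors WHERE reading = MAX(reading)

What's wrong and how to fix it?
Bug: MAX(reading) is an aggregate and cannot be used directly in WHERE

Fix: Wrap MAX in a scalar subquery so WHERE compares against a single value

Corrected query:
SELECT location, reading FROM sensors WHERE reading = (SELECT MAX(reading) FROM sensors)

Result:
location    | reading
------------+--------
Server-Room | 94.6   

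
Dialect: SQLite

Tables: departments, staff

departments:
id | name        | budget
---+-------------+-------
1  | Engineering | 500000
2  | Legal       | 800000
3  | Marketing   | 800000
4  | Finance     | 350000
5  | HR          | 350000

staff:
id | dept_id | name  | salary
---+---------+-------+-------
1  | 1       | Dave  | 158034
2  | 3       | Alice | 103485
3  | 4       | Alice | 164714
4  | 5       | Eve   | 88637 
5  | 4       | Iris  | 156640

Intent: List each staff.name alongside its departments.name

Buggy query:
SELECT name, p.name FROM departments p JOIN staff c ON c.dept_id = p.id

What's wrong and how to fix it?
Bug: Both tables have a 'name' column; the unqualified reference is ambiguous

Fix: Qualify the column with its table alias (c.name)

Corrected query:
SELECT c.name, p.name FROM departments p JOIN staff c ON c.dept_id = p.id

Result:
name  | name       
------+------------
Dave  | Engineering
Alice | Marketing  
Alice | Finance    
Eve   | HR         
Iris  | Finance    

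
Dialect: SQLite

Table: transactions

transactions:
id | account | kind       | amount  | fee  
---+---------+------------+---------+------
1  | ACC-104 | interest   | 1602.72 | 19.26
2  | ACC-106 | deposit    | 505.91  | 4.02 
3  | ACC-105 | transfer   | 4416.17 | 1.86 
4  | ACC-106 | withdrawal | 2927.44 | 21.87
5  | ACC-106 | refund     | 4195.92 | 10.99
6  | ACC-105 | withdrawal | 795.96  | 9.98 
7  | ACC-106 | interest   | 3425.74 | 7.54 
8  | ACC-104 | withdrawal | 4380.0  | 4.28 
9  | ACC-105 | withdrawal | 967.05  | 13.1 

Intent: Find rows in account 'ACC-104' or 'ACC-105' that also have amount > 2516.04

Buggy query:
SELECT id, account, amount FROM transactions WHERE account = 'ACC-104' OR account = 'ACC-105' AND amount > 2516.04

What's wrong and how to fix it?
Bug: AND binds tighter than OR, so this parses as account = 'ACC-104' OR (account = 'ACC-105' AND amount > 2516.04)

Fix: Group the OR with parentheses (or use IN), then AND the threshold

Corrected query:
SELECT id, account, amount FROM transactions WHERE (account = 'ACC-104' OR account = 'ACC-105') AND amount > 2516.04

Result:
id | account | amount 
---+---------+--------
3  | ACC-105 | 4416.17
8  | ACC-104 | 4380   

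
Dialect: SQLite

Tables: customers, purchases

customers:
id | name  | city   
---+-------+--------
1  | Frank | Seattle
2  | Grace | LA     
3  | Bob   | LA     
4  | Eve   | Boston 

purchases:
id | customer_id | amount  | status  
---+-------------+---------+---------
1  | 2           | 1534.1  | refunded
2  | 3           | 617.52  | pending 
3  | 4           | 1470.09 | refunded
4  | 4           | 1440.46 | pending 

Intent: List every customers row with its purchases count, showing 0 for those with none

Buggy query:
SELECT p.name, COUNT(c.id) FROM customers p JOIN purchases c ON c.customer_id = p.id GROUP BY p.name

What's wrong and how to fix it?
Bug: INNER JOIN drops customers rows that have no matching purchases rows

Fix: Use LEFT JOIN so parents without children still appear (COUNT(c.id) gives 0)

Corrected query:
SELECT p.name, COUNT(c.id) FROM customers p LEFT JOIN purchases c ON c.customer_id = p.id GROUP BY p.name

Result:
name  | COUNT(c.id)
------+------------
Bob   | 1          
Eve   | 2          
Frank | 0          
Grace | 1          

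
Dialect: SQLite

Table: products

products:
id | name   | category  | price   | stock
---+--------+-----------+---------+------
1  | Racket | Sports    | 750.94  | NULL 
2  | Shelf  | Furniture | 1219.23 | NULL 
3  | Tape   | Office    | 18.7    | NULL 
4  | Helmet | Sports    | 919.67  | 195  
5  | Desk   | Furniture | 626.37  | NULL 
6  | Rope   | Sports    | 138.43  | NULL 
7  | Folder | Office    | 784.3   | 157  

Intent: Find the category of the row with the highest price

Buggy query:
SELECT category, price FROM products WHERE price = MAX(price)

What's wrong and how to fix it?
Bug: WHERE is evaluated per row; an aggregate over the whole table isn't defined there

Fix: Wrap MAX in a scalar subquery so WHERE compares against a single value

Corrected query:
SELECT category, price FROM products WHERE price = (SELECT MAX(price) FROM products)

Result:
category  | price  
----------+--------
Furniture | 1219.23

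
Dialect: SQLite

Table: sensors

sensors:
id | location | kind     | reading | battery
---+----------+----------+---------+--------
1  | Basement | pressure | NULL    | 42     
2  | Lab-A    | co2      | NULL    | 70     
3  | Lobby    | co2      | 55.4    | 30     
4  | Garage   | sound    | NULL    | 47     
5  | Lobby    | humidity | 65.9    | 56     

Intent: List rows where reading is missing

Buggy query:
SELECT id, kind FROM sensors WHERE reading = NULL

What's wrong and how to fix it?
Bug: Comparing to NULL with '=' never matches; NULL = NULL is unknown, not true

Fix: Use IS NULL to test for NULL

Corrected query:
SELECT id, kind FROM sensors WHERE reading IS NULL

Result:
id | kind    
---+---------
1  | pressure
2  | co2     
4  | sound   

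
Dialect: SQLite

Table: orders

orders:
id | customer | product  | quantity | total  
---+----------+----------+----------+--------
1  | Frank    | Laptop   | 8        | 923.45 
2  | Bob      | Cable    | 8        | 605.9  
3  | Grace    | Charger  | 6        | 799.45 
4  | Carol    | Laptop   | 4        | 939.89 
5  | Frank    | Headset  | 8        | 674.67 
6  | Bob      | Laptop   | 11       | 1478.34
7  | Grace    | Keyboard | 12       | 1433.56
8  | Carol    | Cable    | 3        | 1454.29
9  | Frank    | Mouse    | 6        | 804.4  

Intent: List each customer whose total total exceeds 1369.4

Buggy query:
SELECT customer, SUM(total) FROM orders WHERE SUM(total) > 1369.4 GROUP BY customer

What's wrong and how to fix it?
Bug: Aggregate functions cannot appear in a WHERE clause

Fix: Use HAVING (which filters groups after aggregation) instead of WHERE

Corrected query:
SELECT customer, SUM(total) FROM orders GROUP BY customer HAVING SUM(total) > 1369.4

Result:
customer | SUM(total)
---------+-----------
Bob      | 2084.24   
Carol    | 2394.18   
Frank    | 2402.52   
Grace    | 2233.01   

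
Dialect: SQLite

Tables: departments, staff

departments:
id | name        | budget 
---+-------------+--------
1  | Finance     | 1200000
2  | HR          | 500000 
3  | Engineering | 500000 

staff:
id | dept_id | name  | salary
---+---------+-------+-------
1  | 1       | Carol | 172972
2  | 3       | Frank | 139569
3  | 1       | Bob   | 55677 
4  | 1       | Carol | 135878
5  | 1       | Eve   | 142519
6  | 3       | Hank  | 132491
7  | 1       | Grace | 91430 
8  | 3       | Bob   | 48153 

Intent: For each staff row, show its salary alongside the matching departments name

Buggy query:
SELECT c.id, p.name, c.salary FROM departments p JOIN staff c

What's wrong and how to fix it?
Bug: JOIN with no ON clause produces a cartesian product; every staff row pairs with every departments row

Fix: Specify the join condition linking the foreign key to the parent id

Corrected query:
SELECT c.id, p.name, c.salary FROM departments p JOIN staff c ON c.dept_id = p.id

Result:
id | name        | salary
---+-------------+-------
1  | Finance     | 172972
2  | Engineering | 139569
3  | Finance     | 55677 
4  | Finance     | 135878
5  | Finance     | 142519
6  | Engineering | 132491
7  | Finance     | 91430 
8  | Engineering | 48153 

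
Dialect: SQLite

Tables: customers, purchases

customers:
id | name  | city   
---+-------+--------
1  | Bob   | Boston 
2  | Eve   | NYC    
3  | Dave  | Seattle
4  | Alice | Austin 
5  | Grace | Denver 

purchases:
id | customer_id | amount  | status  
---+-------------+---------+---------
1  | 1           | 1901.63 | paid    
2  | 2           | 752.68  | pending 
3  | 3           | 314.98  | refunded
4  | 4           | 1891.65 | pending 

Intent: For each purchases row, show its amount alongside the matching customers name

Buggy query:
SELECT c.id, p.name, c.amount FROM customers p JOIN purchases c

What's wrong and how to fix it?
Bug: JOIN with no ON clause produces a cartesian product; every purchases row pairs with every customers row

Fix: Specify the join condition linking the foreign key to the parent id

Corrected query:
SELECT c.id, p.name, c.amount FROM customers p JOIN purchases c ON c.customer_id = p.id

Result:
id | name  | amount 
---+-------+--------
1  | Bob   | 1901.63
2  | Eve   | 752.68 
3  | Dave  | 314.98 
4  | Alice | 1891.65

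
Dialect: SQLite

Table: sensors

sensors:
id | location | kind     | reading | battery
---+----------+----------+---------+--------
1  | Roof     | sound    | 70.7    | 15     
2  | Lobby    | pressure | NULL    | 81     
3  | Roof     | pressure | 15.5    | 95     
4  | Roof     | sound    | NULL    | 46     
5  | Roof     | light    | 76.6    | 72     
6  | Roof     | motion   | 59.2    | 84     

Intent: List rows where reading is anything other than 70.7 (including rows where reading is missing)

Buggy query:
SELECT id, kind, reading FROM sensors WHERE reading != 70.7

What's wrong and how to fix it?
Bug: Inequality against NULL is unknown, not true; rows with NULL are dropped

Fix: Add an explicit OR reading IS NULL to include the missing-value rows

Corrected query:
SELECT id, kind, reading FROM sensors WHERE reading != 70.7 OR reading IS NULL

Result:
id | kind     | reading
---+----------+--------
2  | pressure | NULL   
3  | pressure | 15.5   
4  | sound    | NULL   
5  | light    | 76.6   
6  | motion   | 59.2   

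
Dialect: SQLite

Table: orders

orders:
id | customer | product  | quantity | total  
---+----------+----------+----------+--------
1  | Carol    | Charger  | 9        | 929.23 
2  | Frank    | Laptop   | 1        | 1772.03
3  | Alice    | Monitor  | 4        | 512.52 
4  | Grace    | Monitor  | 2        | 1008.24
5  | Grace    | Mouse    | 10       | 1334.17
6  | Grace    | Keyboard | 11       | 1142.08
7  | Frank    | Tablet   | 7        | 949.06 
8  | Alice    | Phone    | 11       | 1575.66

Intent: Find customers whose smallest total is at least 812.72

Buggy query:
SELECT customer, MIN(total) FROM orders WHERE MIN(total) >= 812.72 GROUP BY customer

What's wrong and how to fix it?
Bug: Aggregates like MIN are computed per group after WHERE runs

Fix: Use HAVING for the per-group MIN condition

Corrected query:
SELECT customer, MIN(total) FROM orders GROUP BY customer HAVING MIN(total) >= 812.72

Result:
customer | MIN(total)
---------+-----------
Carol    | 929.23    
Frank    | 949.06    
Grace    | 1008.24   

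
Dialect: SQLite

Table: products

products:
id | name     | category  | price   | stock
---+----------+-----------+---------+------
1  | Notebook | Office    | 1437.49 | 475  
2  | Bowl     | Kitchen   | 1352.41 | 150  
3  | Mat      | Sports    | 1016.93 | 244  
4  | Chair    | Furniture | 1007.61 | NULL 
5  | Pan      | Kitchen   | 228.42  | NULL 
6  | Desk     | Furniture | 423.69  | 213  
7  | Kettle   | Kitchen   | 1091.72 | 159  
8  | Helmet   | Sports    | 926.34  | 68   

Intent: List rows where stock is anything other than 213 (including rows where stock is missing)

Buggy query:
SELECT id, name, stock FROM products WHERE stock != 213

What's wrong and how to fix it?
Bug: Inequality against NULL is unknown, not true; rows with NULL are dropped

Fix: Handle NULL separately with IS NULL alongside the inequality

Corrected query:
SELECT id, name, stock FROM products WHERE stock != 213 OR stock IS NULL

Result:
id | name     | stock
---+----------+------
1  | Notebook | 475  
2  | Bowl     | 150  
3  | Mat      | 244  
4  | Chair    | NULL 
5  | Pan      | NULL 
7  | Kettle   | 159  
8  | Helmet   | 68   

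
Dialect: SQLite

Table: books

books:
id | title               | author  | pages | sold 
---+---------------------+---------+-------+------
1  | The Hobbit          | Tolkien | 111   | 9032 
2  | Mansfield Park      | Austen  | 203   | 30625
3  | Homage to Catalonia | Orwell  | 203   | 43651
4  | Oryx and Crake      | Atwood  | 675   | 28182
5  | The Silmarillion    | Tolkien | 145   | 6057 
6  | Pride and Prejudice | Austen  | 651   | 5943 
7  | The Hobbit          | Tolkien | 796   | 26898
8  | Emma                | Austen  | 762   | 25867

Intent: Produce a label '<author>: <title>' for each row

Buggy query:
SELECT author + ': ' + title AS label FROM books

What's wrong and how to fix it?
Bug: SQLite uses || for string concatenation; + coerces text to numbers (yielding 0)

Fix: Replace + with || to concatenate text

Corrected query:
SELECT author || ': ' || title AS label FROM books

Result:
label                      
---------------------------
Tolkien: The Hobbit        
Austen: Mansfield Park     
Orwell: Homage to Catalonia
Atwood: Oryx and Crake     
Tolkien: The Silmarillion  
Austen: Pride and Prejudice
Tolkien: The Hobbit        
Austen: Emma               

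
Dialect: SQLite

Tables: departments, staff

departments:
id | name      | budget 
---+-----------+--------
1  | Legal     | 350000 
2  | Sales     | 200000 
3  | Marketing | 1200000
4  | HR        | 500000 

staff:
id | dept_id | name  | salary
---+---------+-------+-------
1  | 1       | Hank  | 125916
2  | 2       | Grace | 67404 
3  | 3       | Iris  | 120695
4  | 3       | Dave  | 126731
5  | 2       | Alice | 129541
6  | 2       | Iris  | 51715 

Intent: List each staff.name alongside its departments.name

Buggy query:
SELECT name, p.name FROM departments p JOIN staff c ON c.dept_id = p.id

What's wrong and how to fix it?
Bug: Both tables have a 'name' column; the unqualified reference is ambiguous

Fix: Prefix ambiguous columns with the table alias

Corrected query:
SELECT c.name, p.name FROM departments p JOIN staff c ON c.dept_id = p.id

Result:
name  | name     
------+----------
Hank  | Legal    
Grace | Sales    
Iris  | Marketing
Dave  | Marketing
Alice | Sales    
Iris  | Sales    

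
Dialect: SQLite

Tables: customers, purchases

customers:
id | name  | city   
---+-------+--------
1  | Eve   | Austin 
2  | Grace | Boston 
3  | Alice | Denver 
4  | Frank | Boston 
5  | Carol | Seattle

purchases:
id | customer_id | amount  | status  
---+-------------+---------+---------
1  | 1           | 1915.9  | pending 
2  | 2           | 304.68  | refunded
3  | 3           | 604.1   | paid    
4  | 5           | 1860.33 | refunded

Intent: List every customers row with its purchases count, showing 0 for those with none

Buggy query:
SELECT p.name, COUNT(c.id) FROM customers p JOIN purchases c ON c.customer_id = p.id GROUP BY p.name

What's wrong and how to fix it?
Bug: An inner join excludes parents with zero children

Fix: Switch to LEFT JOIN to retain unmatched parent rows

Corrected query:
SELECT p.name, COUNT(c.id) FROM customers p LEFT JOIN purchases c ON c.customer_id = p.id GROUP BY p.name

Result:
name  | COUNT(c.id)
------+------------
Alice | 1          
Carol | 1          
Eve   | 1          
Frank | 0          
Grace | 1          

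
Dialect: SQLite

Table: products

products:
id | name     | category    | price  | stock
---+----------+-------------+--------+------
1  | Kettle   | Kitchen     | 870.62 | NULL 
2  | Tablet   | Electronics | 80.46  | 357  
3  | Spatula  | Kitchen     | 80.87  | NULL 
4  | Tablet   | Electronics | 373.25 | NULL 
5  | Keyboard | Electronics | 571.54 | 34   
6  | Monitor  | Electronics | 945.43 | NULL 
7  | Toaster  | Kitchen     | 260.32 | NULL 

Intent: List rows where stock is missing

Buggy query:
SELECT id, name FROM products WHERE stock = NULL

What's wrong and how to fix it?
Bug: '= NULL' is always unknown in SQL three-valued logic, so no rows match

Fix: Replace '= NULL' with 'IS NULL'

Corrected query:
SELECT id, name FROM products WHERE stock IS NULL

Result:
id | name   
---+--------
1  | Kettle 
3  | Spatula
4  | Tablet 
6  | Monitor
7  | Toaster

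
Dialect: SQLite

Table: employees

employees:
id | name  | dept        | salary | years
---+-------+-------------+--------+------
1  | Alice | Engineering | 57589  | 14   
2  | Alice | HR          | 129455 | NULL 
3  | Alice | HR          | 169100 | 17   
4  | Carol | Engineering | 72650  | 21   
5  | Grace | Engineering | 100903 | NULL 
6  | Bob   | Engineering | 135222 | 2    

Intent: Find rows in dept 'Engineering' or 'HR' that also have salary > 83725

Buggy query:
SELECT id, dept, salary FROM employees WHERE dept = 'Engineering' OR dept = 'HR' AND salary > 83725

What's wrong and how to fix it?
Bug: Without parentheses, AND is evaluated before OR, so the salary filter only applies to the 'HR' branch

Fix: Add parentheses around the OR so the AND applies to both alternatives

Corrected query:
SELECT id, dept, salary FROM employees WHERE (dept = 'Engineering' OR dept = 'HR') AND salary > 83725

Result:
id | dept        | salary
---+-------------+-------
2  | HR          | 129455
3  | HR          | 169100
5  | Engineering | 100903
6  | Engineering | 135222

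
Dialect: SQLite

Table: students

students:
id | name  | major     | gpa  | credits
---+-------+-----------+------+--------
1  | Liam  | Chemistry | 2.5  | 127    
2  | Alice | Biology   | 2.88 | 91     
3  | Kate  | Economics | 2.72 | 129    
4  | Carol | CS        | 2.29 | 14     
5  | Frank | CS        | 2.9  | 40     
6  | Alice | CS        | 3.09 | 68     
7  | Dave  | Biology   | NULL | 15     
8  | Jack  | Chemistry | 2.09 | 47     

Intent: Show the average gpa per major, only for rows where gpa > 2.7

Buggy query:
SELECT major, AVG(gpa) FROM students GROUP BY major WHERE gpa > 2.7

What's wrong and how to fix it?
Bug: Row-level WHERE must come before GROUP BY in the clause order

Fix: Move the WHERE clause before GROUP BY

Corrected query:
SELECT major, AVG(gpa) FROM students WHERE gpa > 2.7 GROUP BY major

Result:
major     | AVG(gpa)
----------+---------
Biology   | 2.88    
CS        | 2.995   
Economics | 2.72    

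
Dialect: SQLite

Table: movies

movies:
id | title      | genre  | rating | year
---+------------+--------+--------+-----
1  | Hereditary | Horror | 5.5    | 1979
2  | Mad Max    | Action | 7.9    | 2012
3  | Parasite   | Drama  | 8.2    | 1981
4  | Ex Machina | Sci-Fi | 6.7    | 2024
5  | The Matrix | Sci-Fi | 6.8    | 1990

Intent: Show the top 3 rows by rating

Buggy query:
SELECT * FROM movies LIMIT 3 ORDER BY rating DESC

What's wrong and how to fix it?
Bug: LIMIT must come after ORDER BY

Fix: Sort with ORDER BY, then apply LIMIT

Corrected query:
SELECT * FROM movies ORDER BY rating DESC LIMIT 3

Result:
id | title      | genre  | rating | year
---+------------+--------+--------+-----
3  | Parasite   | Drama  | 8.2    | 1981
2  | Mad Max    | Action | 7.9    | 2012
5  | The Matrix | Sci-Fi | 6.8    | 1990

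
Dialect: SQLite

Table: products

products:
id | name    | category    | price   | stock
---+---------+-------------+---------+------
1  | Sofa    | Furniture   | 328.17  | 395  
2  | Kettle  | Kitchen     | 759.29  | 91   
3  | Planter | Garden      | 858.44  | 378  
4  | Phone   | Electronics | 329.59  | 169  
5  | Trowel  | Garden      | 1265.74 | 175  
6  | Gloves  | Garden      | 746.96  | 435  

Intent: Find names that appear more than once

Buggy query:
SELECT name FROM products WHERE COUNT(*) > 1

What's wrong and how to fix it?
Bug: COUNT(*) is an aggregate and cannot be used in WHERE

Fix: Group first, then use HAVING for the count condition

Corrected query:
SELECT name FROM products GROUP BY name HAVING COUNT(*) > 1

Result:
(no rows)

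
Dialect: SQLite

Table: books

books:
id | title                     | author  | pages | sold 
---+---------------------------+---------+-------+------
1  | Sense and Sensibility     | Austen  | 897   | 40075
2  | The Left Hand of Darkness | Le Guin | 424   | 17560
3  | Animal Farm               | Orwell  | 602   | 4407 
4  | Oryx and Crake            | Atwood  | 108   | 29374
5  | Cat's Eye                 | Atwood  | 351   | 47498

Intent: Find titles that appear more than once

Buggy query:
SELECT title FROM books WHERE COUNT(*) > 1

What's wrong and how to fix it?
Bug: COUNT(*) is an aggregate and cannot be used in WHERE

Fix: Group first, then use HAVING for the count condition

Corrected query:
SELECT title FROM books GROUP BY title HAVING COUNT(*) > 1

Result:
(no rows)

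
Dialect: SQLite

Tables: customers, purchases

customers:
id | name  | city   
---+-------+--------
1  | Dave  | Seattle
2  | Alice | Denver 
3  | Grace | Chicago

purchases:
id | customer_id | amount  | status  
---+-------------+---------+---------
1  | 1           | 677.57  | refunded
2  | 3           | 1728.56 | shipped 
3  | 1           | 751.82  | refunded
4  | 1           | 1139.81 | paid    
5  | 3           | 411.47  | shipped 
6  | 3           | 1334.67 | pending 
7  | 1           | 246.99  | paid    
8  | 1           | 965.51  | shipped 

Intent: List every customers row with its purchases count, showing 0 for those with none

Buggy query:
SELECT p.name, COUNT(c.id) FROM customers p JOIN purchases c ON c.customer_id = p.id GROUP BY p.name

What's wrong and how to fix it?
Bug: An inner join excludes parents with zero children

Fix: Switch to LEFT JOIN to retain unmatched parent rows

Corrected query:
SELECT p.name, COUNT(c.id) FROM customers p LEFT JOIN purchases c ON c.customer_id = p.id GROUP BY p.name

Result:
name  | COUNT(c.id)
------+------------
Alice | 0          
Dave  | 5          
Grace | 3          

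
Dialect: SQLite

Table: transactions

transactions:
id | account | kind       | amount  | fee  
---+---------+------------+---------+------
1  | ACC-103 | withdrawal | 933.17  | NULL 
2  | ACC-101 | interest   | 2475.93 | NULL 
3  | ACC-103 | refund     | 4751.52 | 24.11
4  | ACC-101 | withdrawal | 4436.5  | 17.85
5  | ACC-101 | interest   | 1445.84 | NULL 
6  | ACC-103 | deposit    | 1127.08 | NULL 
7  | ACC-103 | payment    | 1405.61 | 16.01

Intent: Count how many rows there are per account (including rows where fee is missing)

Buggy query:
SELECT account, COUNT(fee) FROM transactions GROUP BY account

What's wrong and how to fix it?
Bug: COUNT(column) counts non-NULL values only; rows with NULL fee aren't counted

Fix: Replace COUNT(fee) with COUNT(*)

Corrected query:
SELECT account, COUNT(*) FROM transactions GROUP BY account

Result:
account | COUNT(*)
--------+---------
ACC-101 | 3       
ACC-103 | 4       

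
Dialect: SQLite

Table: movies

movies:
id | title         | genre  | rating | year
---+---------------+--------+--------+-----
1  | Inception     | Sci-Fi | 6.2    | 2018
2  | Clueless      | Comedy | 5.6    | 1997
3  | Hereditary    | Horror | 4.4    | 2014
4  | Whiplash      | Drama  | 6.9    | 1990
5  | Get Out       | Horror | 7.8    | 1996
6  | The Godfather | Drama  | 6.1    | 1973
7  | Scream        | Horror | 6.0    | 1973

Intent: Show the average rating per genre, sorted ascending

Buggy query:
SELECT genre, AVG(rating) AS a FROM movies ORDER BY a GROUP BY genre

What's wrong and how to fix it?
Bug: ORDER BY appears before GROUP BY; SQL clause order requires GROUP BY first

Fix: Move ORDER BY to the end, after GROUP BY

Corrected query:
SELECT genre, AVG(rating) AS a FROM movies GROUP BY genre ORDER BY a

Result:
genre  | a       
-------+---------
Comedy | 5.6     
Horror | 6.066667
Sci-Fi | 6.2     
Drama  | 6.5     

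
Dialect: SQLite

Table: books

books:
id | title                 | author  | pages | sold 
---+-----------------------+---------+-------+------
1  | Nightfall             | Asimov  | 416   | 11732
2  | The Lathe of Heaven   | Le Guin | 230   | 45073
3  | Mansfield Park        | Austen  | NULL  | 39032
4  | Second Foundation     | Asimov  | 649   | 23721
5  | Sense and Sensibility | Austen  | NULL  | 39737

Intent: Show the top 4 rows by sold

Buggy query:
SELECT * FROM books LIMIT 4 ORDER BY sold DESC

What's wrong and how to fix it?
Bug: ORDER BY cannot follow LIMIT; LIMIT is the final clause

Fix: Sort with ORDER BY, then apply LIMIT

Corrected query:
SELECT * FROM books ORDER BY sold DESC LIMIT 4

Result:
id | title                 | author  | pages | sold 
---+-----------------------+---------+-------+------
2  | The Lathe of Heaven   | Le Guin | 230   | 45073
5  | Sense and Sensibility | Austen  | NULL  | 39737
3  | Mansfield Park        | Austen  | NULL  | 39032
4  | Second Foundation     | Asimov  | 649   | 23721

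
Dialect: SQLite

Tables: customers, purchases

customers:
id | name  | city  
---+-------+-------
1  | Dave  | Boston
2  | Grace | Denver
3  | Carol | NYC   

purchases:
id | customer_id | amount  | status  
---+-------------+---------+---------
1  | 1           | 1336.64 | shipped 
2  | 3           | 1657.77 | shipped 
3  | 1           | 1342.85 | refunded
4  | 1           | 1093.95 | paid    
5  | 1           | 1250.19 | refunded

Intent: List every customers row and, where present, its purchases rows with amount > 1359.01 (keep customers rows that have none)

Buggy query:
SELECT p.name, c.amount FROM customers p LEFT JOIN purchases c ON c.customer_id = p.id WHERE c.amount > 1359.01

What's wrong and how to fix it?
Bug: Filtering c.amount in WHERE discards the NULL rows produced by LEFT JOIN, turning it into an inner join

Fix: Move the right-table condition into the ON clause so unmatched parents are kept

Corrected query:
SELECT p.name, c.amount FROM customers p LEFT JOIN purchases c ON c.customer_id = p.id AND c.amount > 1359.01

Result:
name  | amount 
------+--------
Dave  | NULL   
Grace | NULL   
Carol | 1657.77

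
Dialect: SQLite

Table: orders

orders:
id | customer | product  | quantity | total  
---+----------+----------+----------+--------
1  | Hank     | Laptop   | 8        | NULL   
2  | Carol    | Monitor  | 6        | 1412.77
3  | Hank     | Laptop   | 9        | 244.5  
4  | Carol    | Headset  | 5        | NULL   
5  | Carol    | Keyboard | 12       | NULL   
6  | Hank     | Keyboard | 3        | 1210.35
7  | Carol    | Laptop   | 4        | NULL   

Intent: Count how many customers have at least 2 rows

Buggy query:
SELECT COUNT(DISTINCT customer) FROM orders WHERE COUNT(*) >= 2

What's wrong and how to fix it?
Bug: WHERE filters individual rows, not groups, so a group-level COUNT is invalid there

Fix: Group first with HAVING COUNT(*) >= 2, then COUNT the resulting groups

Corrected query:
SELECT COUNT(*) FROM (SELECT customer FROM orders GROUP BY customer HAVING COUNT(*) >= 2)

Result:
COUNT(*)
--------
2       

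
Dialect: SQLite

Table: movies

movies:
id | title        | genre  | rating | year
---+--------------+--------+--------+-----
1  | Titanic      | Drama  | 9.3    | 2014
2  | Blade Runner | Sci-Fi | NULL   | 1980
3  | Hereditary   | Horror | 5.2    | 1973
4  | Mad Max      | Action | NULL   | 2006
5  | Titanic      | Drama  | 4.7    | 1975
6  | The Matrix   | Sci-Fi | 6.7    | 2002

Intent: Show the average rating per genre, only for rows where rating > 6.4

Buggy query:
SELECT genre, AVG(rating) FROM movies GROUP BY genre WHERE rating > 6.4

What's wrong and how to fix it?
Bug: Row-level WHERE must come before GROUP BY in the clause order

Fix: Move the WHERE clause before GROUP BY

Corrected query:
SELECT genre, AVG(rating) FROM movies WHERE rating > 6.4 GROUP BY genre

Result:
genre  | AVG(rating)
-------+------------
Drama  | 9.3        
Sci-Fi | 6.7        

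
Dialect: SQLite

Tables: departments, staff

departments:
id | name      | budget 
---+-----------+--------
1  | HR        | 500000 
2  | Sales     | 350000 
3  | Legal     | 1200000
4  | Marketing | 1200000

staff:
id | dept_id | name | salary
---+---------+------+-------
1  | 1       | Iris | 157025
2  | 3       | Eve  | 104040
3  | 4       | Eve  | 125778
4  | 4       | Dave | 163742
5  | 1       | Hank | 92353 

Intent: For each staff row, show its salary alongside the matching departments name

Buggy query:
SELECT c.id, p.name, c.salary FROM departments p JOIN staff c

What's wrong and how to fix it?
Bug: Missing join condition: each staff row is matched to all departments rows instead of just its own

Fix: Add ON c.dept_id = p.id to the JOIN

Corrected query:
SELECT c.id, p.name, c.salary FROM departments p JOIN staff c ON c.dept_id = p.id

Result:
id | name      | salary
---+-----------+-------
1  | HR        | 157025
2  | Legal     | 104040
3  | Marketing | 125778
4  | Marketing | 163742
5  | HR        | 92353 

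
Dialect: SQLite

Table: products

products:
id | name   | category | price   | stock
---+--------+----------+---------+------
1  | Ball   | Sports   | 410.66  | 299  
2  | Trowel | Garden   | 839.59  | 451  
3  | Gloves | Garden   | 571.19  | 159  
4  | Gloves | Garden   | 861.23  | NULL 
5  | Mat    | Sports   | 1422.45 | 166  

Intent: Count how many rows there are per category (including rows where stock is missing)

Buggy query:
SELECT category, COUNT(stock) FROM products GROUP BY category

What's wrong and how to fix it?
Bug: COUNT(stock) skips NULLs, so groups with missing stock are undercounted

Fix: Use COUNT(*) to count all rows regardless of NULL

Corrected query:
SELECT category, COUNT(*) FROM products GROUP BY category

Result:
category | COUNT(*)
---------+---------
Garden   | 3       
Sports   | 2       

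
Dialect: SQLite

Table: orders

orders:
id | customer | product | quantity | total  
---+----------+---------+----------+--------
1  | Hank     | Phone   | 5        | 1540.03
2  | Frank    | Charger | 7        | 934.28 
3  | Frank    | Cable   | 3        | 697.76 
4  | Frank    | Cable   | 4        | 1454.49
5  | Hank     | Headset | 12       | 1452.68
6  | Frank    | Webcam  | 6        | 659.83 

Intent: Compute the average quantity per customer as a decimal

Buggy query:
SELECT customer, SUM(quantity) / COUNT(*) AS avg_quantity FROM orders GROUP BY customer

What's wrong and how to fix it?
Bug: SUM(quantity) and COUNT(*) are both integers; the division truncates the fractional part

Fix: Multiply by 1.0 (or CAST to REAL) to force floating-point division

Corrected query:
SELECT customer, SUM(quantity) * 1.0 / COUNT(*) AS avg_quantity FROM orders GROUP BY customer

Result:
customer | avg_quantity
---------+-------------
Frank    | 5           
Hank     | 8.5         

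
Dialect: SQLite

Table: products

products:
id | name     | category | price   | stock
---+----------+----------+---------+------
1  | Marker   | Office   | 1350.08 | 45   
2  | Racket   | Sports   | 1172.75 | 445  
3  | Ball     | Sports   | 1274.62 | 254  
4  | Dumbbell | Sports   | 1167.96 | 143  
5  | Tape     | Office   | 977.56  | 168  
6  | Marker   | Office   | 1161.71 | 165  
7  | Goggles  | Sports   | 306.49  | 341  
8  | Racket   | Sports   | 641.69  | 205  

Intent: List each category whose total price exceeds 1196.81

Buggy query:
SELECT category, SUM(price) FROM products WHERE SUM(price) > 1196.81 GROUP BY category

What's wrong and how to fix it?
Bug: Aggregate functions cannot appear in a WHERE clause

Fix: Move the aggregate condition to a HAVING clause

Corrected query:
SELECT category, SUM(price) FROM products GROUP BY category HAVING SUM(price) > 1196.81

Result:
category | SUM(price)
---------+-----------
Office   | 3489.35   
Sports   | 4563.51   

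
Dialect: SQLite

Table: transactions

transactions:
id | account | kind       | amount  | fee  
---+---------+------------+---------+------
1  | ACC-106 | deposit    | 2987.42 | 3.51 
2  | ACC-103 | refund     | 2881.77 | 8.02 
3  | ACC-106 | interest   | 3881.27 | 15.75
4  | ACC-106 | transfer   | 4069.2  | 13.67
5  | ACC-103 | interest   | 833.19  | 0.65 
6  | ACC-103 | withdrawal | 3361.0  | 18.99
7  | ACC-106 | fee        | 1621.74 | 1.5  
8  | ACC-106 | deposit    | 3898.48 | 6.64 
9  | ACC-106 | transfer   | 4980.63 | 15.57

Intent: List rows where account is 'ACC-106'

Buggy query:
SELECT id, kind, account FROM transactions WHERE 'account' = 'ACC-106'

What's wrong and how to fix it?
Bug: 'account' in single quotes is a string literal, not the column; the comparison is literal-vs-literal and never true

Fix: Remove the quotes around the column name (or use double quotes for an identifier)

Corrected query:
SELECT id, kind, account FROM transactions WHERE account = 'ACC-106'

Result:
id | kind     | account
---+----------+--------
1  | deposit  | ACC-106
3  | interest | ACC-106
4  | transfer | ACC-106
7  | fee      | ACC-106
8  | deposit  | ACC-106
9  | transfer | ACC-106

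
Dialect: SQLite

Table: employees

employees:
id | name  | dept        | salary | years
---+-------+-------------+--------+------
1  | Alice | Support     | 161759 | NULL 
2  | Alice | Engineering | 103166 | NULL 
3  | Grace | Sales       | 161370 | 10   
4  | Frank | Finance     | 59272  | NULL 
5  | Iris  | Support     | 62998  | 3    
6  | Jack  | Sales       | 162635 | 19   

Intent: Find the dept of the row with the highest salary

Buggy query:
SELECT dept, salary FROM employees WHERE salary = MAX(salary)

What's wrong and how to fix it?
Bug: MAX(salary) is an aggregate and cannot be used directly in WHERE

Fix: Use a subquery: WHERE salary = (SELECT MAX(salary) FROM employees)

Corrected query:
SELECT dept, salary FROM employees WHERE salary = (SELECT MAX(salary) FROM employees)

Result:
dept  | salary
------+-------
Sales | 162635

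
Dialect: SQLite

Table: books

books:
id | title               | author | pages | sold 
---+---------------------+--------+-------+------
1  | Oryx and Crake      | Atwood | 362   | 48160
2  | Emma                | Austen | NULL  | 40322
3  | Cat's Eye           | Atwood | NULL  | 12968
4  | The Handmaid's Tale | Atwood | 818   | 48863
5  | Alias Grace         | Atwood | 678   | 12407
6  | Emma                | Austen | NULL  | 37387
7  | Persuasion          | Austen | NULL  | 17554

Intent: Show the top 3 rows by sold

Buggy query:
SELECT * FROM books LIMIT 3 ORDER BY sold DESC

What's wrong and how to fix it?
Bug: LIMIT must come after ORDER BY

Fix: Sort with ORDER BY, then apply LIMIT

Corrected query:
SELECT * FROM books ORDER BY sold DESC LIMIT 3

Result:
id | title               | author | pages | sold 
---+---------------------+--------+-------+------
4  | The Handmaid's Tale | Atwood | 818   | 48863
1  | Oryx and Crake      | Atwood | 362   | 48160
2  | Emma                | Austen | NULL  | 40322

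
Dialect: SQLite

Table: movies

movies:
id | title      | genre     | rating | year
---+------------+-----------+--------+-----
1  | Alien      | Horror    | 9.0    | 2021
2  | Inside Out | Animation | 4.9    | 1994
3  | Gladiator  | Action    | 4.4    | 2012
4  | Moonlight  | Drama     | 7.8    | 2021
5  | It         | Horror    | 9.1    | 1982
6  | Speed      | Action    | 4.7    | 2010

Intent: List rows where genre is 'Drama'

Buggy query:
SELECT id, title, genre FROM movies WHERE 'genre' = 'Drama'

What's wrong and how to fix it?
Bug: 'genre' in single quotes is a string literal, not the column; the comparison is literal-vs-literal and never true

Fix: Remove the quotes around the column name (or use double quotes for an identifier)

Corrected query:
SELECT id, title, genre FROM movies WHERE genre = 'Drama'

Result:
id | title     | genre
---+-----------+------
4  | Moonlight | Drama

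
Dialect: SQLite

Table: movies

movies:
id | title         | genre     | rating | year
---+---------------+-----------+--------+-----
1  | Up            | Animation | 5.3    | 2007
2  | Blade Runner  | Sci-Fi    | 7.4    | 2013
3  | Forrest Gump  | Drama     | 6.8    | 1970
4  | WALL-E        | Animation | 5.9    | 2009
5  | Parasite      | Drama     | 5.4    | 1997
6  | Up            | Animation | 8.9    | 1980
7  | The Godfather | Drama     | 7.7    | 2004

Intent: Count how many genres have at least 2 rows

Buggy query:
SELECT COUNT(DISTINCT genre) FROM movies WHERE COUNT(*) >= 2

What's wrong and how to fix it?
Bug: WHERE filters individual rows, not groups, so a group-level COUNT is invalid there

Fix: Use a subquery that GROUPs and filters with HAVING, then count its rows

Corrected query:
SELECT COUNT(*) FROM (SELECT genre FROM movies GROUP BY genre HAVING COUNT(*) >= 2)

Result:
COUNT(*)
--------
2       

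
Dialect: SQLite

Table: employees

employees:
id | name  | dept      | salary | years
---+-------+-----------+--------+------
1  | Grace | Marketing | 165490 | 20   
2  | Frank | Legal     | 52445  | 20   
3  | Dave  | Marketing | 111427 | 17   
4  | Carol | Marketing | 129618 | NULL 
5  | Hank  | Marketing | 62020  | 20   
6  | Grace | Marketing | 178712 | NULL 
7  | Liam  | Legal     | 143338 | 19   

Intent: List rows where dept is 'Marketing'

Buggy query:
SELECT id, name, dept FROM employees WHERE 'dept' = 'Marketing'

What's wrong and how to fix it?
Bug: 'dept' in single quotes is a string literal, not the column; the comparison is literal-vs-literal and never true

Fix: Reference the column as dept without single quotes

Corrected query:
SELECT id, name, dept FROM employees WHERE dept = 'Marketing'

Result:
id | name  | dept     
---+-------+----------
1  | Grace | Marketing
3  | Dave  | Marketing
4  | Carol | Marketing
5  | Hank  | Marketing
6  | Grace | Marketing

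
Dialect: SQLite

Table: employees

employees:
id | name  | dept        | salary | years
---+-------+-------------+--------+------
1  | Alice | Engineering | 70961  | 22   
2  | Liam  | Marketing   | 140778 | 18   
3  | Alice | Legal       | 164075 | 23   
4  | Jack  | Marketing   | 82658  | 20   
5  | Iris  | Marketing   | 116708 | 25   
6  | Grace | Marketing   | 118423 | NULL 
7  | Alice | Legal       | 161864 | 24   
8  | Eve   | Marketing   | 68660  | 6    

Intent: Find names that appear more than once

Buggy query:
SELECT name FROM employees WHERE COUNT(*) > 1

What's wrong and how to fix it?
Bug: COUNT(*) is an aggregate and cannot be used in WHERE

Fix: Group first, then use HAVING for the count condition

Corrected query:
SELECT name FROM employees GROUP BY name HAVING COUNT(*) > 1

Result:
name 
-----
Alice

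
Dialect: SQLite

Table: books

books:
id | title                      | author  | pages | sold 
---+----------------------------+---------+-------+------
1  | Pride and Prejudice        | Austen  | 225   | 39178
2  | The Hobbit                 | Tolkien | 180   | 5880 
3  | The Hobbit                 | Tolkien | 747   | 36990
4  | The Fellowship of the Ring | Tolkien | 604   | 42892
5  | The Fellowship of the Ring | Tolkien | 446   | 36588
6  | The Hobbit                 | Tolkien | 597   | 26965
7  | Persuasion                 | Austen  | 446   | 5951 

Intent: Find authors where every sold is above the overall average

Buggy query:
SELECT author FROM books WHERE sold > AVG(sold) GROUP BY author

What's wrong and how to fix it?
Bug: WHERE evaluates per row before aggregation, so AVG() is unavailable

Fix: Use a subquery for AVG and a HAVING MIN(...) filter so the condition holds for every row in the group

Corrected query:
SELECT author FROM books GROUP BY author HAVING MIN(sold) > (SELECT AVG(sold) FROM books)

Result:
(no rows)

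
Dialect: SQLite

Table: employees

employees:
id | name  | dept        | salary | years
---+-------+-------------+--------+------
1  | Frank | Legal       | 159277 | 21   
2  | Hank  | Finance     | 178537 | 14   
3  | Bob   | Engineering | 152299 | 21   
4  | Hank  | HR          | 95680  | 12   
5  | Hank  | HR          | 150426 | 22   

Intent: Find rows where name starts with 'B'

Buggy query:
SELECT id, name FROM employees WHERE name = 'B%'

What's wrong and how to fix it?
Bug: Wildcards only work with LIKE; '=' treats '%' as a literal character

Fix: Replace '=' with LIKE so 'B%' is treated as a pattern

Corrected query:
SELECT id, name FROM employees WHERE name LIKE 'B%'

Result:
id | name
---+-----
3  | Bob 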